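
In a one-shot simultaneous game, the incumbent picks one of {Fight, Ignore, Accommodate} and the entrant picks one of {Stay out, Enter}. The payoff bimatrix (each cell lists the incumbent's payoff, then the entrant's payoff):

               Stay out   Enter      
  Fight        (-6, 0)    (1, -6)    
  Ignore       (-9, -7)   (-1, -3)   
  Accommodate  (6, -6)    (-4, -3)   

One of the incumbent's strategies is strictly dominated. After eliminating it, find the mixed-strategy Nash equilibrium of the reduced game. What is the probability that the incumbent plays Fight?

p = 1/3

The incumbent's strategy Ignore is strictly dominated by Fight: -6 > -9 and 1 > -1. Eliminate Ignore.
The entrant's indifference between Stay out and Enter determines the incumbent's mixing probability p:
  the entrant's payoff to Stay out: p·0 + (1−p)·(-6) = 6p - 6
  the entrant's payoff to Enter: p·(-6) + (1−p)·(-3) = -3p - 3
  6p - 6 = -3p - 3  ⇒  9p = 3  ⇒  p = 1/3.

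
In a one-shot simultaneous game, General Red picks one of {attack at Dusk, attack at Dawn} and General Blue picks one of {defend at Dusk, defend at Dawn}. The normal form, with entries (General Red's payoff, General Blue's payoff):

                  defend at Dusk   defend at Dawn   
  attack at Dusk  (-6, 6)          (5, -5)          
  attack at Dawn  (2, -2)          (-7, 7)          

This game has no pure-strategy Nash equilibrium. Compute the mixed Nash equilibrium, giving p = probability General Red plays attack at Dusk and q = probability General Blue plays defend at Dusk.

General Blue's indifference between defend at Dusk and defend at Dawn determines General Red's mixing probability p:
  General Blue's payoff from defend at Dusk: p·6 + (1−p)·(-2) = 8p - 2
  General Blue's payoff from defend at Dawn: p·(-5) + (1−p)·7 = -12p + 7
  8p - 2 = -12p + 7  ⇒  20p = 9  ⇒  p = 9/20.
For General Red to be willing to mix, General Red must be indifferent between attack at Dusk and attack at Dawn, which pins down General Blue's mix.
  General Red's payoff from attack at Dusk: q·(-6) + (1−q)·5 = -11q + 5
  General Red's payoff from attack at Dawn: q·2 + (1−q)·(-7) = 9q - 7
  -11q + 5 = 9q - 7  ⇒  -20q = -12  ⇒  q = 3/5.

p = 9/20, q = 3/5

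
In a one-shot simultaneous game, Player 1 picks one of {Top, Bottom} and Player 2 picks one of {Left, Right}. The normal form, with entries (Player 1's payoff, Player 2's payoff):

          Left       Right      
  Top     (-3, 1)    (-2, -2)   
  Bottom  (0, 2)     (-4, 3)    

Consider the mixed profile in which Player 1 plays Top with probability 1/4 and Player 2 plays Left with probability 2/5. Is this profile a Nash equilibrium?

Yes

Check Player 2's indifference given Player 1's mix p = 1/4:
  payoff from Left = 7/4; payoff from Right = 7/4 — equal.
Check Player 1's indifference given Player 2's mix q = 2/5:
  payoff from Top = -12/5; payoff from Bottom = -12/5 — equal.
Both players are indifferent, so neither can profitably deviate.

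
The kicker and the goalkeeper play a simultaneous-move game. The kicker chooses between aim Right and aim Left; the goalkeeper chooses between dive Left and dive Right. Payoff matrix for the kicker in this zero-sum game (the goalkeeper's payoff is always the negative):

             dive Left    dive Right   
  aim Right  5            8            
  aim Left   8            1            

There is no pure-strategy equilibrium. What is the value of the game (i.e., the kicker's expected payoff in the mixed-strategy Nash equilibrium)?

In a mixed equilibrium the kicker is indifferent between aim Right and aim Left; this condition fixes q.
  the kicker's payoff to aim Right: q·5 + (1−q)·8 = -3q + 8
  the kicker's payoff to aim Left: q·8 + (1−q)·1 = 7q + 1
  -3q + 8 = 7q + 1  ⇒  -10q = -7  ⇒  q = 7/10.
The value is the kicker's expected payoff against this mix (using aim Right): (7/10)·5 + (3/10)·8 = 59/10.

v = 59/10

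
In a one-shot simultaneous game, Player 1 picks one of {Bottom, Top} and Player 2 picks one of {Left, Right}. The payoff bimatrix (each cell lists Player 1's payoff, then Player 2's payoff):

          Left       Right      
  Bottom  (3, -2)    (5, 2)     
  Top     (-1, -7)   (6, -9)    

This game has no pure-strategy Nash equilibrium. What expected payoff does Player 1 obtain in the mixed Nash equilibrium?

23/5

For Player 1 to be willing to mix, Player 1 must be indifferent between Bottom and Top, which pins down Player 2's mix.
  Player 1's payoff to Bottom: q·3 + (1−q)·5 = -2q + 5
  Player 1's payoff to Top: q·(-1) + (1−q)·6 = -7q + 6
  -2q + 5 = -7q + 6  ⇒  5q = 1  ⇒  q = 1/5.
At equilibrium Player 1 is indifferent across rows, so Player 1's payoff equals the payoff from Bottom: (1/5)·3 + (4/5)·5 = 23/5.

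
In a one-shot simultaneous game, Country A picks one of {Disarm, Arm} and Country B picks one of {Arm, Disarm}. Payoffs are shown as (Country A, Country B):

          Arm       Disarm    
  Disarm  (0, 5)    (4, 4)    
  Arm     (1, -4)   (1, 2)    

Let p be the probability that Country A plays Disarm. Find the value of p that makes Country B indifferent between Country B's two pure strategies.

Set Country B's expected payoff from Arm equal to that from Disarm:
  Country B's expected payoff from Arm: p·5 + (1−p)·(-4) = 9p - 4
  Country B's expected payoff from Disarm: p·4 + (1−p)·2 = 2p + 2
  9p - 4 = 2p + 2  ⇒  7p = 6  ⇒  p = 6/7.

p = 6/7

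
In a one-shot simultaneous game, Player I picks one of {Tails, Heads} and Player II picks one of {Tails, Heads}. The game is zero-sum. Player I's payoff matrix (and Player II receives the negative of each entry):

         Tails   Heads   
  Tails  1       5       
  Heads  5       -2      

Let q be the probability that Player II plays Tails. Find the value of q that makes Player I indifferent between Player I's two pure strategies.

Player II's mix must leave Player I indifferent between Tails and Heads.
  Player I's payoff to Tails: q·1 + (1−q)·5 = -4q + 5
  Player I's payoff to Heads: q·5 + (1−q)·(-2) = 7q - 2
  -4q + 5 = 7q - 2  ⇒  -11q = -7  ⇒  q = 7/11.

q = 7/11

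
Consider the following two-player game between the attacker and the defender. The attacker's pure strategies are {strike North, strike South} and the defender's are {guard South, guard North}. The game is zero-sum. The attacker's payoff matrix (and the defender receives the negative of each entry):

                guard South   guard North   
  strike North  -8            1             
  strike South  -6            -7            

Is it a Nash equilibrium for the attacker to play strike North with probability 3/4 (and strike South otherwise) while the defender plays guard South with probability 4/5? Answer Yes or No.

No

Given the attacker's mix p = 3/4, the defender's payoff from guard South is 15/2 but from guard North is 1. The defender strictly prefers guard South, so the defender would not mix.
So the proposed profile is not a Nash equilibrium.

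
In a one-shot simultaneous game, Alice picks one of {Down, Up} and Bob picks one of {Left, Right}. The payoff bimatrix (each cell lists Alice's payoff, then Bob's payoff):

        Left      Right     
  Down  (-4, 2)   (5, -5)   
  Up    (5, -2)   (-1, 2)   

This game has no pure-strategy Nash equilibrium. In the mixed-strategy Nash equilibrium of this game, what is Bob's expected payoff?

-6/11

Alice's mix must leave Bob indifferent between Left and Right.
  Bob's payoff to Left: p·2 + (1−p)·(-2) = 4p - 2
  Bob's payoff to Right: p·(-5) + (1−p)·2 = -7p + 2
  4p - 2 = -7p + 2  ⇒  11p = 4  ⇒  p = 4/11.
At equilibrium Bob is indifferent across columns, so Bob's payoff equals the payoff from Left: (4/11)·2 + (7/11)·(-2) = -6/11.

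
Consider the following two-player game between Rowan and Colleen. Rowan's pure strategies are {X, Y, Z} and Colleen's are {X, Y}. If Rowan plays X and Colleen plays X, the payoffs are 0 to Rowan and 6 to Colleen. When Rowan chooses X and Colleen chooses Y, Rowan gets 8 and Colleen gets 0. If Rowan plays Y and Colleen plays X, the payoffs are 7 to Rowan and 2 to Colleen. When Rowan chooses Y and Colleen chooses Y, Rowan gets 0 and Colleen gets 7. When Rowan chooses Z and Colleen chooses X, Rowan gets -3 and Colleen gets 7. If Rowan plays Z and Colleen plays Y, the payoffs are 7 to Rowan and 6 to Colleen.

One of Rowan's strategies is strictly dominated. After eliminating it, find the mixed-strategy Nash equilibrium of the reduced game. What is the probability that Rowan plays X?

Rowan's strategy Z is strictly dominated by X: 0 > -3 and 8 > 7. Eliminate Z.
In a mixed equilibrium Colleen is indifferent between X and Y; this condition fixes p.
  Colleen's payoff from X: p·6 + (1−p)·2 = 4p + 2
  Colleen's payoff from Y: p·0 + (1−p)·7 = -7p + 7
  4p + 2 = -7p + 7  ⇒  11p = 5  ⇒  p = 5/11.

p = 5/11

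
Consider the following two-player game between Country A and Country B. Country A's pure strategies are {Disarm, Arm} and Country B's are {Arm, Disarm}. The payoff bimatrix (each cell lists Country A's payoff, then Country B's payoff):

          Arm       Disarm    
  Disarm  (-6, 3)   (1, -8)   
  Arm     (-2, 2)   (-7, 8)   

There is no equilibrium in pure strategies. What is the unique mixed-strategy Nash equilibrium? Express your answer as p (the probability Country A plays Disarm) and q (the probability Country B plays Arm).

p = 6/17, q = 2/3

Set Country B's expected payoff from Arm equal to that from Disarm:
  Country B's payoff to Arm: p·3 + (1−p)·2 = p + 2
  Country B's payoff to Disarm: p·(-8) + (1−p)·8 = -16p + 8
  p + 2 = -16p + 8  ⇒  17p = 6  ⇒  p = 6/17.
Set Country A's expected payoff from Disarm equal to that from Arm:
  Country A's payoff from Disarm: q·(-6) + (1−q)·1 = -7q + 1
  Country A's payoff from Arm: q·(-2) + (1−q)·(-7) = 5q - 7
  -7q + 1 = 5q - 7  ⇒  -12q = -8  ⇒  q = 2/3.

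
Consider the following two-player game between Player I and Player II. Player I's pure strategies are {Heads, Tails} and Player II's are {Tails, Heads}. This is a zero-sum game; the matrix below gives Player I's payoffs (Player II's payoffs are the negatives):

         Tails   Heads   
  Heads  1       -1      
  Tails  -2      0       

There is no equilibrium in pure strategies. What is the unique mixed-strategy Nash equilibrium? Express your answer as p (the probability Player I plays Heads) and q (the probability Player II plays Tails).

p = 1/2, q = 1/4

In a mixed equilibrium Player II is indifferent between Tails and Heads; this condition fixes p.
  Player II's payoff from Tails: p·(-1) + (1−p)·2 = -3p + 2
  Player II's payoff from Heads: p·1 + (1−p)·0 = p
  -3p + 2 = p  ⇒  -4p = -2  ⇒  p = 1/2.
Player I's indifference between Heads and Tails determines Player II's mixing probability q:
  Player I's payoff to Heads: q·1 + (1−q)·(-1) = 2q - 1
  Player I's payoff to Tails: q·(-2) + (1−q)·0 = -2q
  2q - 1 = -2q  ⇒  4q = 1  ⇒  q = 1/4.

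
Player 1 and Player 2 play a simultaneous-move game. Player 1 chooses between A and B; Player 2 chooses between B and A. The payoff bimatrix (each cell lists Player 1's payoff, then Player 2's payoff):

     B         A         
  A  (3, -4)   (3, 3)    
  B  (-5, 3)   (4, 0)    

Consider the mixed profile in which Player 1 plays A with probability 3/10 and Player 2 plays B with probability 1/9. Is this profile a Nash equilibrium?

Check Player 2's indifference given Player 1's mix p = 3/10:
  payoff from B = 9/10; payoff from A = 9/10 — equal.
Check Player 1's indifference given Player 2's mix q = 1/9:
  payoff from A = 3; payoff from B = 3 — equal.
Both players are indifferent, so neither can profitably deviate.

Yes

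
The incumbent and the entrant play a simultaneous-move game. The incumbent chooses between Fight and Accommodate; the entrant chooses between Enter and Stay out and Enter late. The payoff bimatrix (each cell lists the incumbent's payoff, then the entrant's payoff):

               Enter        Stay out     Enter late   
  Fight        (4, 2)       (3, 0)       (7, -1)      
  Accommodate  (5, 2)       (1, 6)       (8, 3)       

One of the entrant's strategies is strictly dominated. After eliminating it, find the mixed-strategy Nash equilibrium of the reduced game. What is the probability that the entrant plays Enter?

The entrant's strategy Enter late is strictly dominated by Stay out: 0 > -1 and 6 > 3. Eliminate Enter late.
In a mixed equilibrium the incumbent is indifferent between Fight and Accommodate; this condition fixes q.
  the incumbent's payoff from Fight: q·4 + (1−q)·3 = q + 3
  the incumbent's payoff from Accommodate: q·5 + (1−q)·1 = 4q + 1
  q + 3 = 4q + 1  ⇒  -3q = -2  ⇒  q = 2/3.

q = 2/3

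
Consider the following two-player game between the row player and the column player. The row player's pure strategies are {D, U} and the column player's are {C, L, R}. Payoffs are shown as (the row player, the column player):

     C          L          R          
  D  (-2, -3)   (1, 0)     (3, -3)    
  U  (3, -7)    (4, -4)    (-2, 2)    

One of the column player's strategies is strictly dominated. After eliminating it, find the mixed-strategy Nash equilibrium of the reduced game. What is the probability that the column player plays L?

The column player's strategy C is strictly dominated by L: 0 > -3 and -4 > -7. Eliminate C.
For the row player to be willing to mix, the row player must be indifferent between D and U, which pins down the column player's mix.
  the row player's expected payoff from D: q·1 + (1−q)·3 = -2q + 3
  the row player's expected payoff from U: q·4 + (1−q)·(-2) = 6q - 2
  -2q + 3 = 6q - 2  ⇒  -8q = -5  ⇒  q = 5/8.

q = 5/8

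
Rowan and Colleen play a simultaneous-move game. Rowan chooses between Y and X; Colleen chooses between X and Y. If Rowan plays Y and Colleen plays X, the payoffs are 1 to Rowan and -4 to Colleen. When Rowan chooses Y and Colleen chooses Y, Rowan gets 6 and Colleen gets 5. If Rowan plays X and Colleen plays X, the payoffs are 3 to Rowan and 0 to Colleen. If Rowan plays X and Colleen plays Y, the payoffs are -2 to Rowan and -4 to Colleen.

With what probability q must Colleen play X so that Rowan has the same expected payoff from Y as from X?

q = 4/5

Colleen's mix must leave Rowan indifferent between Y and X.
  Rowan's expected payoff from Y: q·1 + (1−q)·6 = -5q + 6
  Rowan's expected payoff from X: q·3 + (1−q)·(-2) = 5q - 2
  -5q + 6 = 5q - 2  ⇒  -10q = -8  ⇒  q = 4/5.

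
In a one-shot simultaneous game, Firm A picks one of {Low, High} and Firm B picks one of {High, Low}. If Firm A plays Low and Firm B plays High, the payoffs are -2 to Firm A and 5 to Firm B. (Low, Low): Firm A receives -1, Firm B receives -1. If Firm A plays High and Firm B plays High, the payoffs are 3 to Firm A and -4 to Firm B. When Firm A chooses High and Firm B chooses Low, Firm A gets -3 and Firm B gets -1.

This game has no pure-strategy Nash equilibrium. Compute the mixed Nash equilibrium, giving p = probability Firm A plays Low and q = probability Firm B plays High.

p = 1/3, q = 2/7

Set Firm B's expected payoff from High equal to that from Low:
  Firm B's payoff from High: p·5 + (1−p)·(-4) = 9p - 4
  Firm B's payoff from Low: p·(-1) + (1−p)·(-1) = -1
  9p - 4 = -1  ⇒  9p = 3  ⇒  p = 1/3.
In a mixed equilibrium Firm A is indifferent between Low and High; this condition fixes q.
  Firm A's payoff to Low: q·(-2) + (1−q)·(-1) = -q - 1
  Firm A's payoff to High: q·3 + (1−q)·(-3) = 6q - 3
  -q - 1 = 6q - 3  ⇒  -7q = -2  ⇒  q = 2/7.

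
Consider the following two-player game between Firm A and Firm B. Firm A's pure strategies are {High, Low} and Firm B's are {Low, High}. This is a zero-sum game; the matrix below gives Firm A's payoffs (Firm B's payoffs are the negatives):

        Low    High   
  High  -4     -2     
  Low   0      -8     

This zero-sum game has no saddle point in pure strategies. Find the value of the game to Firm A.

v = -16/5

In a mixed equilibrium Firm A is indifferent between High and Low; this condition fixes q.
  Firm A's expected payoff from High: q·(-4) + (1−q)·(-2) = -2q - 2
  Firm A's expected payoff from Low: q·0 + (1−q)·(-8) = 8q - 8
  -2q - 2 = 8q - 8  ⇒  -10q = -6  ⇒  q = 3/5.
The value is Firm A's expected payoff against this mix (using High): (3/5)·(-4) + (2/5)·(-2) = -16/5.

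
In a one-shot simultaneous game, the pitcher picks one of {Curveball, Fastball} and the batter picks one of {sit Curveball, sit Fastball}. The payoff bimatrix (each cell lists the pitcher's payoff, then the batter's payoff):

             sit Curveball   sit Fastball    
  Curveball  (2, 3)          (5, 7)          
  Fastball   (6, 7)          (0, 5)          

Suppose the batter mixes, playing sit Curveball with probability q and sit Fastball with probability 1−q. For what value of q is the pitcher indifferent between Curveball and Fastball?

q = 5/9

The batter's mix must leave the pitcher indifferent between Curveball and Fastball.
  the pitcher's expected payoff from Curveball: q·2 + (1−q)·5 = -3q + 5
  the pitcher's expected payoff from Fastball: q·6 + (1−q)·0 = 6q
  -3q + 5 = 6q  ⇒  -9q = -5  ⇒  q = 5/9.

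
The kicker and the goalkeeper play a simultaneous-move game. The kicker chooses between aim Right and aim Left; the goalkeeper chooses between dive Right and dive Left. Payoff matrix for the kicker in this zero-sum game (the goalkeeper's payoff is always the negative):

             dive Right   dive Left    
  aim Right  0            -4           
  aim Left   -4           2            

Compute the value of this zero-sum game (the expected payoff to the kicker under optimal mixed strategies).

For the kicker to be willing to mix, the kicker must be indifferent between aim Right and aim Left, which pins down the goalkeeper's mix.
  the kicker's payoff from aim Right: q·0 + (1−q)·(-4) = 4q - 4
  the kicker's payoff from aim Left: q·(-4) + (1−q)·2 = -6q + 2
  4q - 4 = -6q + 2  ⇒  10q = 6  ⇒  q = 3/5.
The value is the kicker's expected payoff against this mix (using aim Right): (3/5)·0 + (2/5)·(-4) = -8/5.

v = -8/5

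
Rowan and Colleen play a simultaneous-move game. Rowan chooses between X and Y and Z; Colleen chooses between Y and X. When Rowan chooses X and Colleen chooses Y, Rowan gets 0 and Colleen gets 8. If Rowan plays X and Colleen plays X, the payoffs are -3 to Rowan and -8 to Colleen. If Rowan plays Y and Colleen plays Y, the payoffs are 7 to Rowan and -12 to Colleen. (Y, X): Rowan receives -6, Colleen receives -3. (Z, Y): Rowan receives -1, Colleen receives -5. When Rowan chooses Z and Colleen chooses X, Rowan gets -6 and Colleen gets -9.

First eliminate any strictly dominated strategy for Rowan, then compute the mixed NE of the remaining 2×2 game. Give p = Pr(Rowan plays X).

p = 9/25

Rowan's strategy Z is strictly dominated by X: 0 > -1 and -3 > -6. Eliminate Z.
Set Colleen's expected payoff from Y equal to that from X:
  Colleen's expected payoff from Y: p·8 + (1−p)·(-12) = 20p - 12
  Colleen's expected payoff from X: p·(-8) + (1−p)·(-3) = -5p - 3
  20p - 12 = -5p - 3  ⇒  25p = 9  ⇒  p = 9/25.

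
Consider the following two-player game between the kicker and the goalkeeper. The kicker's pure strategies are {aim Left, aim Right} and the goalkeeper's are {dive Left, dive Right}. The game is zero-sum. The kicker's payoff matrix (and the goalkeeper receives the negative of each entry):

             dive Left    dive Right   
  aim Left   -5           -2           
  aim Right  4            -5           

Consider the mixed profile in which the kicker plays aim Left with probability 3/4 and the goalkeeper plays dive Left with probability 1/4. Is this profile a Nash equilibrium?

Check the goalkeeper's indifference given the kicker's mix p = 3/4:
  payoff from dive Left = 11/4; payoff from dive Right = 11/4 — equal.
Check the kicker's indifference given the goalkeeper's mix q = 1/4:
  payoff from aim Left = -11/4; payoff from aim Right = -11/4 — equal.
Both players are indifferent, so neither can profitably deviate.

Yes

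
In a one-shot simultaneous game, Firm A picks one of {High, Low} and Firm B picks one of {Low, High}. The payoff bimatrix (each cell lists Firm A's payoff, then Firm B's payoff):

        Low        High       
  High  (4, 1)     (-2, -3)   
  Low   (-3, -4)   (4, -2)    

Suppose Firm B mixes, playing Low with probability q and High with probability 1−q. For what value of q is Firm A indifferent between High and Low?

q = 6/13

In a mixed equilibrium Firm A is indifferent between High and Low; this condition fixes q.
  Firm A's expected payoff from High: q·4 + (1−q)·(-2) = 6q - 2
  Firm A's expected payoff from Low: q·(-3) + (1−q)·4 = -7q + 4
  6q - 2 = -7q + 4  ⇒  13q = 6  ⇒  q = 6/13.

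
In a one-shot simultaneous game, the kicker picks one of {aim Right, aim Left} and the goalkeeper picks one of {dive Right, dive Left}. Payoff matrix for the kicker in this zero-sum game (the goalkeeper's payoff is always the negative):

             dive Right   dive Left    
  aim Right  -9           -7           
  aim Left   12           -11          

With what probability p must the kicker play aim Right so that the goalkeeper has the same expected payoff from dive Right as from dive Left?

p = 23/25

The kicker's mix must leave the goalkeeper indifferent between dive Right and dive Left.
  the goalkeeper's expected payoff from dive Right: p·9 + (1−p)·(-12) = 21p - 12
  the goalkeeper's expected payoff from dive Left: p·7 + (1−p)·11 = -4p + 11
  21p - 12 = -4p + 11  ⇒  25p = 23  ⇒  p = 23/25.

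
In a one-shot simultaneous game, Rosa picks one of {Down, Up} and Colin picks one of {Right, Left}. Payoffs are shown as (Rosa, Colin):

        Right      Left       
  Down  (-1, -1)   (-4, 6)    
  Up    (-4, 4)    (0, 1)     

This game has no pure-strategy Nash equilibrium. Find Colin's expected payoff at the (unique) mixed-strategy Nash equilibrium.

5/2

Colin's indifference between Right and Left determines Rosa's mixing probability p:
  Colin's expected payoff from Right: p·(-1) + (1−p)·4 = -5p + 4
  Colin's expected payoff from Left: p·6 + (1−p)·1 = 5p + 1
  -5p + 4 = 5p + 1  ⇒  -10p = -3  ⇒  p = 3/10.
At equilibrium Colin is indifferent across columns, so Colin's payoff equals the payoff from Right: (3/10)·(-1) + (7/10)·4 = 5/2.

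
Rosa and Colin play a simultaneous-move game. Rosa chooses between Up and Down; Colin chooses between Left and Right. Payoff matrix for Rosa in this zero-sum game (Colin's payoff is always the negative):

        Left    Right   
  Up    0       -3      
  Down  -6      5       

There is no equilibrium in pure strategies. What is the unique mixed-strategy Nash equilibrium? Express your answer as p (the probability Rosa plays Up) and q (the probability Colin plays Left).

Set Colin's expected payoff from Left equal to that from Right:
  Colin's payoff to Left: p·0 + (1−p)·6 = -6p + 6
  Colin's payoff to Right: p·3 + (1−p)·(-5) = 8p - 5
  -6p + 6 = 8p - 5  ⇒  -14p = -11  ⇒  p = 11/14.
For Rosa to be willing to mix, Rosa must be indifferent between Up and Down, which pins down Colin's mix.
  Rosa's payoff to Up: q·0 + (1−q)·(-3) = 3q - 3
  Rosa's payoff to Down: q·(-6) + (1−q)·5 = -11q + 5
  3q - 3 = -11q + 5  ⇒  14q = 8  ⇒  q = 4/7.

p = 11/14, q = 4/7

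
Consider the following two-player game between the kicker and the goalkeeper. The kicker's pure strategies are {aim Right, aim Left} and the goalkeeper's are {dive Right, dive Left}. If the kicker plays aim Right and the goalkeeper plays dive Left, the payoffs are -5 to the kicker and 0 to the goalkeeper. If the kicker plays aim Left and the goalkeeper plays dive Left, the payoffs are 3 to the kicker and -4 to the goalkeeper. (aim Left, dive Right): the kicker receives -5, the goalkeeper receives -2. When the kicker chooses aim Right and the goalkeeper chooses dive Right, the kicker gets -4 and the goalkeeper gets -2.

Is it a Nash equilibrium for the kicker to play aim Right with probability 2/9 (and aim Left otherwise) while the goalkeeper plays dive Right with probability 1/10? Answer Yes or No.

No

Given the kicker's mix p = 2/9, the goalkeeper's payoff from dive Right is -2 but from dive Left is -28/9. The goalkeeper strictly prefers dive Right, so the goalkeeper would not mix.
So the proposed profile is not a Nash equilibrium.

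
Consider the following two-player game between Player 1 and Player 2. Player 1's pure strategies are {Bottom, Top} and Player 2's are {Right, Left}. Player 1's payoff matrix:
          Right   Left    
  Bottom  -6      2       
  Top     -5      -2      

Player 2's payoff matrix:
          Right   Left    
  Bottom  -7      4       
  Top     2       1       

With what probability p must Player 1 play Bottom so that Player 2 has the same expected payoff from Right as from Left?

p = 1/12

Player 2's indifference between Right and Left determines Player 1's mixing probability p:
  Player 2's payoff to Right: p·(-7) + (1−p)·2 = -9p + 2
  Player 2's payoff to Left: p·4 + (1−p)·1 = 3p + 1
  -9p + 2 = 3p + 1  ⇒  -12p = -1  ⇒  p = 1/12.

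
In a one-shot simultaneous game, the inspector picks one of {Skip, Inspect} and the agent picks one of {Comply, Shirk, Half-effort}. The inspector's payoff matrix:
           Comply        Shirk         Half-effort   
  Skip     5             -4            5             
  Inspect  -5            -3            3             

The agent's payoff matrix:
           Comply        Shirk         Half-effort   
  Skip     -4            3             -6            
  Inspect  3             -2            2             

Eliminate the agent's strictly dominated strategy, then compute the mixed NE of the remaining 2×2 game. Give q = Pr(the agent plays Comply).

The agent's strategy Half-effort is strictly dominated by Comply: -4 > -6 and 3 > 2. Eliminate Half-effort.
In a mixed equilibrium the inspector is indifferent between Skip and Inspect; this condition fixes q.
  the inspector's payoff to Skip: q·5 + (1−q)·(-4) = 9q - 4
  the inspector's payoff to Inspect: q·(-5) + (1−q)·(-3) = -2q - 3
  9q - 4 = -2q - 3  ⇒  11q = 1  ⇒  q = 1/11.

q = 1/11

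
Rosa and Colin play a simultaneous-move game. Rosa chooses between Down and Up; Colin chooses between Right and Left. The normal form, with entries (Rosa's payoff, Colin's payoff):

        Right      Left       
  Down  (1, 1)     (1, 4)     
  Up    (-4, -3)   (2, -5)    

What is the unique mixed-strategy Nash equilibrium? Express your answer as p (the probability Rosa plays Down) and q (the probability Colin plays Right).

p = 2/5, q = 1/6

In a mixed equilibrium Colin is indifferent between Right and Left; this condition fixes p.
  Colin's payoff from Right: p·1 + (1−p)·(-3) = 4p - 3
  Colin's payoff from Left: p·4 + (1−p)·(-5) = 9p - 5
  4p - 3 = 9p - 5  ⇒  -5p = -2  ⇒  p = 2/5.
Colin's mix must leave Rosa indifferent between Down and Up.
  Rosa's expected payoff from Down: q·1 + (1−q)·1 = 1
  Rosa's expected payoff from Up: q·(-4) + (1−q)·2 = -6q + 2
  1 = -6q + 2  ⇒  6q = 1  ⇒  q = 1/6.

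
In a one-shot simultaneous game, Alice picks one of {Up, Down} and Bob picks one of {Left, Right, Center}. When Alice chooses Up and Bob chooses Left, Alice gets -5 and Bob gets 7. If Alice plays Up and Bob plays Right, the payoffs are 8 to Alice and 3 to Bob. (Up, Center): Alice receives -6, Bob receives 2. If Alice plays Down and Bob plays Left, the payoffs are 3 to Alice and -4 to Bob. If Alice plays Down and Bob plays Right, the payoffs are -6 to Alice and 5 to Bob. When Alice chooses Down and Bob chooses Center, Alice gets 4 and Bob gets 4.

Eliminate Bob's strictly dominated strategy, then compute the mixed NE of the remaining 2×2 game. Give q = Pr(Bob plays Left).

Bob's strategy Center is strictly dominated by Right: 3 > 2 and 5 > 4. Eliminate Center.
Alice's indifference between Up and Down determines Bob's mixing probability q:
  Alice's payoff to Up: q·(-5) + (1−q)·8 = -13q + 8
  Alice's payoff to Down: q·3 + (1−q)·(-6) = 9q - 6
  -13q + 8 = 9q - 6  ⇒  -22q = -14  ⇒  q = 7/11.

q = 7/11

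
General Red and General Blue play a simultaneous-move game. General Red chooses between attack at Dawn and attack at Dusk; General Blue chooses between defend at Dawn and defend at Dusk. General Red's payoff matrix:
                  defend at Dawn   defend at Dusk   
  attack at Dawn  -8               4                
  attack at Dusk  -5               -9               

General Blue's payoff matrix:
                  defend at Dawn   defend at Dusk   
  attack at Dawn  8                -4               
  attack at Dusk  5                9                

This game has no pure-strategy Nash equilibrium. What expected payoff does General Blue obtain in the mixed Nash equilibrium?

In a mixed equilibrium General Blue is indifferent between defend at Dawn and defend at Dusk; this condition fixes p.
  General Blue's payoff from defend at Dawn: p·8 + (1−p)·5 = 3p + 5
  General Blue's payoff from defend at Dusk: p·(-4) + (1−p)·9 = -13p + 9
  3p + 5 = -13p + 9  ⇒  16p = 4  ⇒  p = 1/4.
At equilibrium General Blue is indifferent across columns, so General Blue's payoff equals the payoff from defend at Dawn: (1/4)·8 + (3/4)·5 = 23/4.

23/4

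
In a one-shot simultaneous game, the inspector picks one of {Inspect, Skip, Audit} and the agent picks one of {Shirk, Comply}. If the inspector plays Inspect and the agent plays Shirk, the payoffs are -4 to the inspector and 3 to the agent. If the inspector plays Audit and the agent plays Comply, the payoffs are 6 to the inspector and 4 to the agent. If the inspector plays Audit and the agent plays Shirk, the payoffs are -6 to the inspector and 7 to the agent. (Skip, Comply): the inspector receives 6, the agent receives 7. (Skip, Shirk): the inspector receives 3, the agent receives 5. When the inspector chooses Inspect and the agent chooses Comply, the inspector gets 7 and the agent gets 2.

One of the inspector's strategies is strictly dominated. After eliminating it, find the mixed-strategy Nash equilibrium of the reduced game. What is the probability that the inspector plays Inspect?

p = 2/3

The inspector's strategy Audit is strictly dominated by Inspect: -4 > -6 and 7 > 6. Eliminate Audit.
Set the agent's expected payoff from Shirk equal to that from Comply:
  the agent's expected payoff from Shirk: p·3 + (1−p)·5 = -2p + 5
  the agent's expected payoff from Comply: p·2 + (1−p)·7 = -5p + 7
  -2p + 5 = -5p + 7  ⇒  3p = 2  ⇒  p = 2/3.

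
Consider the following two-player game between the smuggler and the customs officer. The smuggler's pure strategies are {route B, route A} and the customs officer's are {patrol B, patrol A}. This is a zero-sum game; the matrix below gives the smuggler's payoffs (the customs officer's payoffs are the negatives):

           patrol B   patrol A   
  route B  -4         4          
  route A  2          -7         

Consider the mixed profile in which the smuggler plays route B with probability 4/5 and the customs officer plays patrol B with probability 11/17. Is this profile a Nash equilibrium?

Given the smuggler's mix p = 4/5, the customs officer's payoff from patrol B is 14/5 but from patrol A is -9/5. The customs officer strictly prefers patrol B, so the customs officer would not mix.
So the proposed profile is not a Nash equilibrium.

No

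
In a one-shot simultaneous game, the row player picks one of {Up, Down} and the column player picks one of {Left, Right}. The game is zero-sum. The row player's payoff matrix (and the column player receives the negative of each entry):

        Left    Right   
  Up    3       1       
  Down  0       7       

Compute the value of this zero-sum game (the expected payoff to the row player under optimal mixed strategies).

v = 7/3

In a mixed equilibrium the row player is indifferent between Up and Down; this condition fixes q.
  the row player's payoff to Up: q·3 + (1−q)·1 = 2q + 1
  the row player's payoff to Down: q·0 + (1−q)·7 = -7q + 7
  2q + 1 = -7q + 7  ⇒  9q = 6  ⇒  q = 2/3.
The value is the row player's expected payoff against this mix (using Up): (2/3)·3 + (1/3)·1 = 7/3.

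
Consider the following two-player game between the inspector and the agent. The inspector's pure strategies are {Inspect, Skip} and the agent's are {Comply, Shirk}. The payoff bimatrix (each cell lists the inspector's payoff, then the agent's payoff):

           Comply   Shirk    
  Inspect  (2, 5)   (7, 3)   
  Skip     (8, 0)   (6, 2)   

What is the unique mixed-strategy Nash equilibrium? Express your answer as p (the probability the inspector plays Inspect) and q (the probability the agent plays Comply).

p = 1/2, q = 1/7

For the agent to be willing to mix, the agent must be indifferent between Comply and Shirk, which pins down the inspector's mix.
  the agent's payoff to Comply: p·5 + (1−p)·0 = 5p
  the agent's payoff to Shirk: p·3 + (1−p)·2 = p + 2
  5p = p + 2  ⇒  4p = 2  ⇒  p = 1/2.
The inspector's indifference between Inspect and Skip determines the agent's mixing probability q:
  the inspector's expected payoff from Inspect: q·2 + (1−q)·7 = -5q + 7
  the inspector's expected payoff from Skip: q·8 + (1−q)·6 = 2q + 6
  -5q + 7 = 2q + 6  ⇒  -7q = -1  ⇒  q = 1/7.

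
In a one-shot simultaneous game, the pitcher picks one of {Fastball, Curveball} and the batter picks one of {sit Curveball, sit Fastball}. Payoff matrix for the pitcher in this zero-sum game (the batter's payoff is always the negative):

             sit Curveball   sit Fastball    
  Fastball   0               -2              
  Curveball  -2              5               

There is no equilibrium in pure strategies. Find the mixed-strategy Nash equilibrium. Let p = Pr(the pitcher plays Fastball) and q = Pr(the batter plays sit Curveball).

In a mixed equilibrium the batter is indifferent between sit Curveball and sit Fastball; this condition fixes p.
  the batter's payoff from sit Curveball: p·0 + (1−p)·2 = -2p + 2
  the batter's payoff from sit Fastball: p·2 + (1−p)·(-5) = 7p - 5
  -2p + 2 = 7p - 5  ⇒  -9p = -7  ⇒  p = 7/9.
The batter's mix must leave the pitcher indifferent between Fastball and Curveball.
  the pitcher's payoff to Fastball: q·0 + (1−q)·(-2) = 2q - 2
  the pitcher's payoff to Curveball: q·(-2) + (1−q)·5 = -7q + 5
  2q - 2 = -7q + 5  ⇒  9q = 7  ⇒  q = 7/9.

p = 7/9, q = 7/9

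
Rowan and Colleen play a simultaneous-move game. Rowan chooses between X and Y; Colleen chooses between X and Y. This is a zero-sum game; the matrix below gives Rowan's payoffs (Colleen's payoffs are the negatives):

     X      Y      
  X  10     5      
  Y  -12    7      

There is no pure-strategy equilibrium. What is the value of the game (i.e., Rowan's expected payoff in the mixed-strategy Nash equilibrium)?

v = 65/12

In a mixed equilibrium Rowan is indifferent between X and Y; this condition fixes q.
  Rowan's payoff from X: q·10 + (1−q)·5 = 5q + 5
  Rowan's payoff from Y: q·(-12) + (1−q)·7 = -19q + 7
  5q + 5 = -19q + 7  ⇒  24q = 2  ⇒  q = 1/12.
The value is Rowan's expected payoff against this mix (using X): (1/12)·10 + (11/12)·5 = 65/12.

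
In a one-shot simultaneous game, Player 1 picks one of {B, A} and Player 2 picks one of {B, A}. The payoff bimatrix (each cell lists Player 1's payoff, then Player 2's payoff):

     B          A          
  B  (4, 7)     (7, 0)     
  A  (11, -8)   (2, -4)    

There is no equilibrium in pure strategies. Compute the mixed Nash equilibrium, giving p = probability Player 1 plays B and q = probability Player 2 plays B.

p = 4/11, q = 5/12

Set Player 2's expected payoff from B equal to that from A:
  Player 2's expected payoff from B: p·7 + (1−p)·(-8) = 15p - 8
  Player 2's expected payoff from A: p·0 + (1−p)·(-4) = 4p - 4
  15p - 8 = 4p - 4  ⇒  11p = 4  ⇒  p = 4/11.
Player 2's mix must leave Player 1 indifferent between B and A.
  Player 1's payoff to B: q·4 + (1−q)·7 = -3q + 7
  Player 1's payoff to A: q·11 + (1−q)·2 = 9q + 2
  -3q + 7 = 9q + 2  ⇒  -12q = -5  ⇒  q = 5/12.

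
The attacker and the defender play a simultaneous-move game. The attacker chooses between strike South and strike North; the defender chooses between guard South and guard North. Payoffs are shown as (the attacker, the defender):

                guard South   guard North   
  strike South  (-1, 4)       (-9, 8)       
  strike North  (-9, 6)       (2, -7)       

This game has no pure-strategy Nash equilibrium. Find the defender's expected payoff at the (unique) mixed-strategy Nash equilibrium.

76/17

Set the defender's expected payoff from guard South equal to that from guard North:
  the defender's payoff from guard South: p·4 + (1−p)·6 = -2p + 6
  the defender's payoff from guard North: p·8 + (1−p)·(-7) = 15p - 7
  -2p + 6 = 15p - 7  ⇒  -17p = -13  ⇒  p = 13/17.
At equilibrium the defender is indifferent across columns, so the defender's payoff equals the payoff from guard South: (13/17)·4 + (4/17)·6 = 76/17.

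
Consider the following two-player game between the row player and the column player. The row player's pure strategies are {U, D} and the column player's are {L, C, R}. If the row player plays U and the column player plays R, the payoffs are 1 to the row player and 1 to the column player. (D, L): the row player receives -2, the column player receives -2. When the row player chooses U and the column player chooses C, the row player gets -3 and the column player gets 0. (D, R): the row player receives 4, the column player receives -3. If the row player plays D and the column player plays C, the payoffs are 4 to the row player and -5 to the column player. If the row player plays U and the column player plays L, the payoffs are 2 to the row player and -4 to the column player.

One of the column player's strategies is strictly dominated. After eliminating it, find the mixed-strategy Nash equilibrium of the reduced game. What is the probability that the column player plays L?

q = 3/7

The column player's strategy C is strictly dominated by R: 1 > 0 and -3 > -5. Eliminate C.
The row player's indifference between U and D determines the column player's mixing probability q:
  the row player's expected payoff from U: q·2 + (1−q)·1 = q + 1
  the row player's expected payoff from D: q·(-2) + (1−q)·4 = -6q + 4
  q + 1 = -6q + 4  ⇒  7q = 3  ⇒  q = 3/7.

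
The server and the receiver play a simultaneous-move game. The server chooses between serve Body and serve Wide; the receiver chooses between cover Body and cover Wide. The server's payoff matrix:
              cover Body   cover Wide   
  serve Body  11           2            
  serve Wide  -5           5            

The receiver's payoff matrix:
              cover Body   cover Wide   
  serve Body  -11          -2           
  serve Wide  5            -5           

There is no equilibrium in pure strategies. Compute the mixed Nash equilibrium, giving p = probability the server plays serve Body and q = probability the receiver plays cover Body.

p = 10/19, q = 3/19

In a mixed equilibrium the receiver is indifferent between cover Body and cover Wide; this condition fixes p.
  the receiver's expected payoff from cover Body: p·(-11) + (1−p)·5 = -16p + 5
  the receiver's expected payoff from cover Wide: p·(-2) + (1−p)·(-5) = 3p - 5
  -16p + 5 = 3p - 5  ⇒  -19p = -10  ⇒  p = 10/19.
For the server to be willing to mix, the server must be indifferent between serve Body and serve Wide, which pins down the receiver's mix.
  the server's payoff to serve Body: q·11 + (1−q)·2 = 9q + 2
  the server's payoff to serve Wide: q·(-5) + (1−q)·5 = -10q + 5
  9q + 2 = -10q + 5  ⇒  19q = 3  ⇒  q = 3/19.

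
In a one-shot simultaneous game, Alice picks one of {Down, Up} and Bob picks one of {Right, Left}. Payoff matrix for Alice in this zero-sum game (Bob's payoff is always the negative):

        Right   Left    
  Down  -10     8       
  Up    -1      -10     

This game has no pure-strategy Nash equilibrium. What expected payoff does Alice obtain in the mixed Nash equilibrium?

Bob's mix must leave Alice indifferent between Down and Up.
  Alice's payoff to Down: q·(-10) + (1−q)·8 = -18q + 8
  Alice's payoff to Up: q·(-1) + (1−q)·(-10) = 9q - 10
  -18q + 8 = 9q - 10  ⇒  -27q = -18  ⇒  q = 2/3.
At equilibrium Alice is indifferent across rows, so Alice's payoff equals the payoff from Down: (2/3)·(-10) + (1/3)·8 = -4.

-4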